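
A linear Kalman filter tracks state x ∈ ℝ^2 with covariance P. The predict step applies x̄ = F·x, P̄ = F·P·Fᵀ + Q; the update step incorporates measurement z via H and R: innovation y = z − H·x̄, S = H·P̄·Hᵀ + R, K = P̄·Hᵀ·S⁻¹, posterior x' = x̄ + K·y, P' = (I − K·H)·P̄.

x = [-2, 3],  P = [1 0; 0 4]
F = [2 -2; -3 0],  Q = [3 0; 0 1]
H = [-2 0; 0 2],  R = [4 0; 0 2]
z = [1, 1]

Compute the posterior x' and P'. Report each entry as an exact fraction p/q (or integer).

x' = [-233/288, 97/144]
P' = [137/144 -1/72; -1/72 17/36]

x̄ = F·x = [-10, 6]
P̄ = F·P·Fᵀ + Q = [23 -6; -6 10]
y = z − H·x̄ = [-19, -11]
S = H·P̄·Hᵀ + R = [96 24; 24 42]
K = P̄·Hᵀ·S⁻¹ = [-137/288 -1/72; 1/144 17/36]
x' = x̄ + K·y = [-233/288, 97/144]
P' = (I − K·H)·P̄ = [137/144 -1/72; -1/72 17/36]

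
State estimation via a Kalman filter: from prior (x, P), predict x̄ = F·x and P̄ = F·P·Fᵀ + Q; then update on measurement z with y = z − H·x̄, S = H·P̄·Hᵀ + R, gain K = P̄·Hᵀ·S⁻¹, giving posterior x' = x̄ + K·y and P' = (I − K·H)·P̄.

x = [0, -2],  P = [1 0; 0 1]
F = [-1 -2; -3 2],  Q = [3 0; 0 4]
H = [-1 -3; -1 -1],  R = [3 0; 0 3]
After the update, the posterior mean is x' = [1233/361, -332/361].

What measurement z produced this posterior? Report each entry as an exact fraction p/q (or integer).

z = [-1, -2]

x̄ = F·x = [4, -4]
P̄ = F·P·Fᵀ + Q = [8 -1; -1 17]
S = H·P̄·Hᵀ + R = [158 55; 55 26]
K = P̄·Hᵀ·S⁻¹ = [85/361 -277/361; -140/361 74/361]
x' − x̄ = [-211/361, 1112/361] = K·y
y = (KᵀK)⁻¹·Kᵀ·(x' − x̄) = [-9, -2]
z = y + H·x̄ = [-9, -2] + [8, 0] = [-1, -2]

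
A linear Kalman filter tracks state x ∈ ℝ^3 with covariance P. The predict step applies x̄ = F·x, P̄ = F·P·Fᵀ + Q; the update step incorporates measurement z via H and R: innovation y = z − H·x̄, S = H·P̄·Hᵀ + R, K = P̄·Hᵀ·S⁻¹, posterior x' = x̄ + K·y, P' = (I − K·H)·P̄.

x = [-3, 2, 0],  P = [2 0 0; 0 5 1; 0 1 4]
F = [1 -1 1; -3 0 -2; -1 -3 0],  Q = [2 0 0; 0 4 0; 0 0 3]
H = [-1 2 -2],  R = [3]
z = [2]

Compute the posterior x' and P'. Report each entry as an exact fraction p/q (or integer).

x' = [-305/358, 747/179, 624/179]
P' = [913/358 -388/179 -575/179; -388/179 4754/179 4900/179; -575/179 4900/179 5252/179]

x̄ = F·x = [-5, 9, -3]
P̄ = F·P·Fᵀ + Q = [11 -12 10; -12 38 12; 10 12 50]
y = z − H·x̄ = [-27]
S = H·P̄·Hᵀ + R = [358]
K = P̄·Hᵀ·S⁻¹ = [-55/358; 32/179; -43/179]
x' = x̄ + K·y = [-305/358, 747/179, 624/179]
P' = (I − K·H)·P̄ = [913/358 -388/179 -575/179; -388/179 4754/179 4900/179; -575/179 4900/179 5252/179]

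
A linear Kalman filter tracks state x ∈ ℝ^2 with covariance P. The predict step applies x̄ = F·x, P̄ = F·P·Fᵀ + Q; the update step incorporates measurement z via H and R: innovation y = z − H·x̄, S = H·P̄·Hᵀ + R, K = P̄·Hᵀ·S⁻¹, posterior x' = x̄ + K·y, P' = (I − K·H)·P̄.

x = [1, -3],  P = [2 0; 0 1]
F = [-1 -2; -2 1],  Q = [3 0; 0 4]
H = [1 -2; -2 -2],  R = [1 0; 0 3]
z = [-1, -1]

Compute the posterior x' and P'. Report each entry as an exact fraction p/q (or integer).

x' = [556/2167, 943/2167]
P' = [1835/4334 116/2167; 116/2167 415/2167]

x̄ = F·x = [5, -5]
P̄ = F·P·Fᵀ + Q = [9 2; 2 13]
y = z − H·x̄ = [-16, -1]
S = H·P̄·Hᵀ + R = [54 38; 38 107]
K = P̄·Hᵀ·S⁻¹ = [1371/4334 -689/2167; -714/2167 -354/2167]
x' = x̄ + K·y = [556/2167, 943/2167]
P' = (I − K·H)·P̄ = [1835/4334 116/2167; 116/2167 415/2167]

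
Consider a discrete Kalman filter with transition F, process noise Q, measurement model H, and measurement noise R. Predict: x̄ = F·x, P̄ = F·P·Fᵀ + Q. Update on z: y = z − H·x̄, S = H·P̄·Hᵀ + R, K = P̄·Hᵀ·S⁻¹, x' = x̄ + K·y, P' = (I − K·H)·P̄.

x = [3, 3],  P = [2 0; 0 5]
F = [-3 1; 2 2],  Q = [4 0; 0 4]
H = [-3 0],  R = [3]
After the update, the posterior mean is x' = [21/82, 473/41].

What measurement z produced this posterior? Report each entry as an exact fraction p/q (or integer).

x̄ = F·x = [-6, 12]
P̄ = F·P·Fᵀ + Q = [27 -2; -2 32]
S = H·P̄·Hᵀ + R = [246]
K = P̄·Hᵀ·S⁻¹ = [-27/82; 1/41]
x' − x̄ = [513/82, -19/41] = K·y
y = (KᵀK)⁻¹·Kᵀ·(x' − x̄) = [-19]
z = y + H·x̄ = [-19] + [18] = [-1]

z = [-1]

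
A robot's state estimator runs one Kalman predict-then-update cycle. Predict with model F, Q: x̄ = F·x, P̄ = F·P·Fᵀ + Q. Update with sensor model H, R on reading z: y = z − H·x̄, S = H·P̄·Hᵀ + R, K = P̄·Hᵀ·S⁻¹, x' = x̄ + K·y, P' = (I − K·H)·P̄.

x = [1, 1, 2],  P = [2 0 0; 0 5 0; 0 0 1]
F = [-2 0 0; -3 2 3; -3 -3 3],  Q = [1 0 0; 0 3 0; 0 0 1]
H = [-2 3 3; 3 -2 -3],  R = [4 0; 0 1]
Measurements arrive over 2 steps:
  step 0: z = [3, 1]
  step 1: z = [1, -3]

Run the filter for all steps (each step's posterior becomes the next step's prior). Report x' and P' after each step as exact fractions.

step 0: x' = [-30069/13405, 239374/40215, -87331/13405], P' = [49074/13405 -35213/13405 71721/13405; -35213/13405 250598/40215 -94172/13405; 71721/13405 -94172/13405 137314/13405]
step 1: x' = [-1738330492/884134985, 71468924/884134985, -184098039/176826997], P' = [3167252566/884134985 -955264017/884134985 729744141/176826997; -955264017/884134985 2098132574/884134985 -484991400/176826997; 729744141/176826997 -484991400/176826997 1050218830/176826997]

step 0: x̄ = F·x = [-2, 5, 0]
step 0: P̄ = F·P·Fᵀ + Q = [9 12 12; 12 50 -3; 12 -3 73]
step 0: y = z − H·x̄ = [-16, 17]
step 0: S = H·P̄·Hᵀ + R = [805 -630; -630 543]
step 0: K = P̄·Hᵀ·S⁻¹ = [2844/13405 71/383; 9627/13405 841/1149; -3504/13405 -241/383]
step 0: x' = x̄ + K·y = [-30069/13405, 239374/40215, -87331/13405]
step 0: P' = (I − K·H)·P̄ = [49074/13405 -35213/13405 71721/13405; -35213/13405 250598/40215 -94172/13405; 71721/13405 -94172/13405 137314/13405]
step 1: x̄ = F·x = [60138/13405, -1046/1149, -82232/2681]
step 1: P̄ = F·P·Fᵀ + Q = [209701/13405 142/383 -69432/2681; 142/383 4573/1149 1777/383; -69432/2681 1777/383 442595/2681]
step 1: y = z − H·x̄ = [1403771/13405, -4435547/40215]
step 1: S = H·P̄·Hᵀ + R = [26515154/13405 -27570806/13405; -27570806/13405 86899427/40215]
step 1: K = P̄·Hᵀ·S⁻¹ = [436466233/884134985 466123617/884134985; 232513689/884134985 212813801/884134985; 59048502/176826997 8558733/176826997]
step 1: x' = x̄ + K·y = [-1738330492/884134985, 71468924/884134985, -184098039/176826997]
step 1: P' = (I − K·H)·P̄ = [3167252566/884134985 -955264017/884134985 729744141/176826997; -955264017/884134985 2098132574/884134985 -484991400/176826997; 729744141/176826997 -484991400/176826997 1050218830/176826997]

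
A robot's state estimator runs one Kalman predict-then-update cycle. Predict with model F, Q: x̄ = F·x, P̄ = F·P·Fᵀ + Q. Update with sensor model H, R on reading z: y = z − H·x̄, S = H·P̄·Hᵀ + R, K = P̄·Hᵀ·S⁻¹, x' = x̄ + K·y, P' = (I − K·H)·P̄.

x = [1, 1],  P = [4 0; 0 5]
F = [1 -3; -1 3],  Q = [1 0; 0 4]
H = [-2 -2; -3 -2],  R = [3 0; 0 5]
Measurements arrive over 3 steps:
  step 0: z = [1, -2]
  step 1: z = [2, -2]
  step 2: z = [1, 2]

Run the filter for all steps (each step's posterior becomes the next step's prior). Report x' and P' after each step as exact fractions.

step 0: x' = [2928/1333, -3344/1333], P' = [8718/1333 -10197/1333; -10197/1333 12498/1333]
step 1: x' = [9056629/2234692, -5563807/1117346], P' = [32107469/4469384 -18795463/2234692; -18795463/2234692 11481521/1117346]
step 2: x' = [-2279246700/16353412067, -7785839812/16353412067], P' = [118061983587/16353412067 -138231841473/16353412067; -138231841473/16353412067 168855352482/16353412067]

step 0: x̄ = F·x = [-2, 2]
step 0: P̄ = F·P·Fᵀ + Q = [50 -49; -49 53]
step 0: y = z − H·x̄ = [1, -4]
step 0: S = H·P̄·Hᵀ + R = [23 22; 22 79]
step 0: K = P̄·Hᵀ·S⁻¹ = [986/1333 -1152/1333; -1534/1333 1119/1333]
step 0: x' = x̄ + K·y = [2928/1333, -3344/1333]
step 0: P' = (I − K·H)·P̄ = [8718/1333 -10197/1333; -10197/1333 12498/1333]
step 1: x̄ = F·x = [12960/1333, -12960/1333]
step 1: P̄ = F·P·Fᵀ + Q = [183715/1333 -182382/1333; -182382/1333 187714/1333]
step 1: y = z − H·x̄ = [2, 10294/1333]
step 1: S = H·P̄·Hᵀ + R = [23 22; 22 222372/1333]
step 1: K = P̄·Hᵀ·S⁻¹ = [1827819/2234692 -4228111/4469384; -1389193/1117346 2092061/2234692]
step 1: x' = x̄ + K·y = [9056629/2234692, -5563807/1117346]
step 1: P' = (I − K·H)·P̄ = [32107469/4469384 -18795463/2234692; -18795463/2234692 11481521/1117346]
step 2: x̄ = F·x = [42439471/2234692, -42439471/2234692]
step 2: P̄ = F·P·Fᵀ + Q = [675457165/4469384 -670987781/4469384; -670987781/4469384 688865317/4469384]
step 2: y = z − H·x̄ = [1, 46908855/2234692]
step 2: S = H·P̄·Hᵀ + R = [23 22; 22 805069301/4469384]
step 2: K = P̄·Hᵀ·S⁻¹ = [13446571924/16353412067 -15544453563/16353412067; -20415674006/16353412067 15396963891/16353412067]
step 2: x' = x̄ + K·y = [-2279246700/16353412067, -7785839812/16353412067]
step 2: P' = (I − K·H)·P̄ = [118061983587/16353412067 -138231841473/16353412067; -138231841473/16353412067 168855352482/16353412067]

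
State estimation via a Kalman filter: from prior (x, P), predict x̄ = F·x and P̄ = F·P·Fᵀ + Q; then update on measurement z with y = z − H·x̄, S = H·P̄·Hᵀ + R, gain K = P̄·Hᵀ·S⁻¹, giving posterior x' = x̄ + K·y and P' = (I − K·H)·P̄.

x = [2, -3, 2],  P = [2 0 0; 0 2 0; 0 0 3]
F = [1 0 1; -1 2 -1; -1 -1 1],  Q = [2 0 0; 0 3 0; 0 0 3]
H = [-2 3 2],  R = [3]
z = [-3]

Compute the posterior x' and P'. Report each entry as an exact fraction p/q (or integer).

x' = [5/23, -226/69, 236/69]
P' = [80/23 29/23 32/23; 29/23 112/23 -131/23; 32/23 -131/23 229/23]

x̄ = F·x = [4, -10, 3]
P̄ = F·P·Fᵀ + Q = [7 -5 1; -5 16 -5; 1 -5 10]
y = z − H·x̄ = [29]
S = H·P̄·Hᵀ + R = [207]
K = P̄·Hᵀ·S⁻¹ = [-3/23; 16/69; 1/69]
x' = x̄ + K·y = [5/23, -226/69, 236/69]
P' = (I − K·H)·P̄ = [80/23 29/23 32/23; 29/23 112/23 -131/23; 32/23 -131/23 229/23]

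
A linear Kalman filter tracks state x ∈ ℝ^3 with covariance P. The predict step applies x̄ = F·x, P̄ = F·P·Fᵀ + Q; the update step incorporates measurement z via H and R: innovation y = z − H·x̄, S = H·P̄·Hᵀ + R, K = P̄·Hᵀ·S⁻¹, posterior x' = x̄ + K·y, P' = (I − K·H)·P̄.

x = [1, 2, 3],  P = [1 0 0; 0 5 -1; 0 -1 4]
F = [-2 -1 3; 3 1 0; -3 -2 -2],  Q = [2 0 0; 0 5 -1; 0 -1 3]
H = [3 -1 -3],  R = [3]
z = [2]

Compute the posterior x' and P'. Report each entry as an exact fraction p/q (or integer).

x̄ = F·x = [5, 5, -13]
P̄ = F·P·Fᵀ + Q = [53 -14 -4; -14 19 -18; -4 -18 40]
y = z − H·x̄ = [-47]
S = H·P̄·Hᵀ + R = [907]
K = P̄·Hᵀ·S⁻¹ = [185/907; -7/907; -114/907]
x' = x̄ + K·y = [-4160/907, 4864/907, -6433/907]
P' = (I − K·H)·P̄ = [13846/907 -11403/907 17462/907; -11403/907 17184/907 -17124/907; 17462/907 -17124/907 23284/907]

x' = [-4160/907, 4864/907, -6433/907]
P' = [13846/907 -11403/907 17462/907; -11403/907 17184/907 -17124/907; 17462/907 -17124/907 23284/907]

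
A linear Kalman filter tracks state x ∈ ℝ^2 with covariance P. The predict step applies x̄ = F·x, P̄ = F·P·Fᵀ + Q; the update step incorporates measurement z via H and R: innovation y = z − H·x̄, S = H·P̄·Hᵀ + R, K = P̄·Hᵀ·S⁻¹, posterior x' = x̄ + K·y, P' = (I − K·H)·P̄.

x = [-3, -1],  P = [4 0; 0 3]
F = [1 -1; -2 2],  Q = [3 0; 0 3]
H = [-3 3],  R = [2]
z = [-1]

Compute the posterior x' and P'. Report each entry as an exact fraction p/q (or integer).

x' = [122/623, -73/623]
P' = [1046/623 998/623; 998/623 1088/623]

x̄ = F·x = [-2, 4]
P̄ = F·P·Fᵀ + Q = [10 -14; -14 31]
y = z − H·x̄ = [-19]
S = H·P̄·Hᵀ + R = [623]
K = P̄·Hᵀ·S⁻¹ = [-72/623; 135/623]
x' = x̄ + K·y = [122/623, -73/623]
P' = (I − K·H)·P̄ = [1046/623 998/623; 998/623 1088/623]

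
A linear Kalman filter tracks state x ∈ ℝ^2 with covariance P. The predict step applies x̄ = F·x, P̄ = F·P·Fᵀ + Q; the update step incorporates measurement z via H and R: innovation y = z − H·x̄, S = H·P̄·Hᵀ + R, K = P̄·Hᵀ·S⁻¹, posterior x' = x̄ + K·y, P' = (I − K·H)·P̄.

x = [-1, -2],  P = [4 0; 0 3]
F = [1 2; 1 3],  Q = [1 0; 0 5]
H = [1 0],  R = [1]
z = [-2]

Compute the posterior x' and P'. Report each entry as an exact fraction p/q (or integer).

x̄ = F·x = [-5, -7]
P̄ = F·P·Fᵀ + Q = [17 22; 22 36]
y = z − H·x̄ = [3]
S = H·P̄·Hᵀ + R = [18]
K = P̄·Hᵀ·S⁻¹ = [17/18; 11/9]
x' = x̄ + K·y = [-13/6, -10/3]
P' = (I − K·H)·P̄ = [17/18 11/9; 11/9 82/9]

x' = [-13/6, -10/3]
P' = [17/18 11/9; 11/9 82/9]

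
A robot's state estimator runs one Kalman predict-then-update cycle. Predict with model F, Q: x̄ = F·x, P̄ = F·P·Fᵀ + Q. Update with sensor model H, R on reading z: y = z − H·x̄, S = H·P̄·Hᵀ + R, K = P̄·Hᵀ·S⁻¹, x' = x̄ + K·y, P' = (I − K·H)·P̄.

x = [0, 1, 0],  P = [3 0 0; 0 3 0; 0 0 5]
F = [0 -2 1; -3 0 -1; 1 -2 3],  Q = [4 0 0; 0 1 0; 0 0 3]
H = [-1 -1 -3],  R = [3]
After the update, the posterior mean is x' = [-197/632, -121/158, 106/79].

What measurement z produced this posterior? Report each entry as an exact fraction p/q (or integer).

z = [-3]

x̄ = F·x = [-2, 0, -2]
P̄ = F·P·Fᵀ + Q = [21 -5 27; -5 33 -24; 27 -24 63]
S = H·P̄·Hᵀ + R = [632]
K = P̄·Hᵀ·S⁻¹ = [-97/632; 11/158; -24/79]
x' − x̄ = [1067/632, -121/158, 264/79] = K·y
y = (KᵀK)⁻¹·Kᵀ·(x' − x̄) = [-11]
z = y + H·x̄ = [-11] + [8] = [-3]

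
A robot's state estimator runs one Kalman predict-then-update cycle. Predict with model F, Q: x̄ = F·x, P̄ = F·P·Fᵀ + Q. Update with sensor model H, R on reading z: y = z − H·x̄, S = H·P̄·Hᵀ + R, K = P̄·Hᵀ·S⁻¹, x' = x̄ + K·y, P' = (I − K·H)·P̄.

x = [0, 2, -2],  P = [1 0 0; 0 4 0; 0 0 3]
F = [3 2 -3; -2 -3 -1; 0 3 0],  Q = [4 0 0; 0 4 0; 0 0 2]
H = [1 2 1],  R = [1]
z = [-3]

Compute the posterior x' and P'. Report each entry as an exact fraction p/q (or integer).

x̄ = F·x = [10, -4, 6]
P̄ = F·P·Fᵀ + Q = [56 -21 24; -21 47 -36; 24 -36 38]
y = z − H·x̄ = [-11]
S = H·P̄·Hᵀ + R = [103]
K = P̄·Hᵀ·S⁻¹ = [38/103; 37/103; -10/103]
x' = x̄ + K·y = [612/103, -819/103, 728/103]
P' = (I − K·H)·P̄ = [4324/103 -3569/103 2852/103; -3569/103 3472/103 -3338/103; 2852/103 -3338/103 3814/103]

x' = [612/103, -819/103, 728/103]
P' = [4324/103 -3569/103 2852/103; -3569/103 3472/103 -3338/103; 2852/103 -3338/103 3814/103]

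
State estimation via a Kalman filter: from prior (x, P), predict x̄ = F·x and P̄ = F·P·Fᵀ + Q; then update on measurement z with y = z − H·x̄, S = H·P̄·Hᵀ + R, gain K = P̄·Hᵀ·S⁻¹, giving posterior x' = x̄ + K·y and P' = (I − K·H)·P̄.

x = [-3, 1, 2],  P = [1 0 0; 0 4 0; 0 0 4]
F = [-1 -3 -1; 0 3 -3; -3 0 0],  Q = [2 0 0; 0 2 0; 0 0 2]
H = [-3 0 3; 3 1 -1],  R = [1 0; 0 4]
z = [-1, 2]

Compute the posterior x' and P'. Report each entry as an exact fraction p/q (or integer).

x' = [128194/19309, -219571/19309, 122497/19309]
P' = [135901/19309 -259326/19309 134925/19309; -259326/19309 569184/19309 -255454/19309; 134925/19309 -255454/19309 136077/19309]

x̄ = F·x = [-2, -3, 9]
P̄ = F·P·Fᵀ + Q = [43 -24 3; -24 74 0; 3 0 11]
y = z − H·x̄ = [-34, 20]
S = H·P̄·Hᵀ + R = [433 -312; -312 314]
K = P̄·Hᵀ·S⁻¹ = [-2928/19309 3363/19309; 11616/19309 11665/19309; 3456/19309 3311/19309]
x' = x̄ + K·y = [128194/19309, -219571/19309, 122497/19309]
P' = (I − K·H)·P̄ = [135901/19309 -259326/19309 134925/19309; -259326/19309 569184/19309 -255454/19309; 134925/19309 -255454/19309 136077/19309]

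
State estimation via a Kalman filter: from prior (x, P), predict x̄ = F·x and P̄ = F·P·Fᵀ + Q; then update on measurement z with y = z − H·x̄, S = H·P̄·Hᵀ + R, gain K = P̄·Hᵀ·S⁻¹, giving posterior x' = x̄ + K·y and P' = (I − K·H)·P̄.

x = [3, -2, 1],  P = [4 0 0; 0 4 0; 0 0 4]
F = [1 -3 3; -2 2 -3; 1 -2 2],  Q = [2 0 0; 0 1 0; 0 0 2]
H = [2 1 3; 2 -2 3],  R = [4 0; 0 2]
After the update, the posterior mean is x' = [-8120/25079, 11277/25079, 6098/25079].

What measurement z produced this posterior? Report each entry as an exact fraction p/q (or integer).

x̄ = F·x = [12, -13, 9]
P̄ = F·P·Fᵀ + Q = [78 -68 52; -68 69 -48; 52 -48 38]
S = H·P̄·Hᵀ + R = [791 1420; 1420 2676]
K = P̄·Hᵀ·S⁻¹ = [4196/25079 1972/25079; 7231/25079 -15509/50158; 2260/25079 3487/50158]
x' − x̄ = [-309068/25079, 337304/25079, -219613/25079] = K·y
y = (KᵀK)⁻¹·Kᵀ·(x' − x̄) = [-37, -78]
z = y + H·x̄ = [-37, -78] + [38, 77] = [1, -1]

z = [1, -1]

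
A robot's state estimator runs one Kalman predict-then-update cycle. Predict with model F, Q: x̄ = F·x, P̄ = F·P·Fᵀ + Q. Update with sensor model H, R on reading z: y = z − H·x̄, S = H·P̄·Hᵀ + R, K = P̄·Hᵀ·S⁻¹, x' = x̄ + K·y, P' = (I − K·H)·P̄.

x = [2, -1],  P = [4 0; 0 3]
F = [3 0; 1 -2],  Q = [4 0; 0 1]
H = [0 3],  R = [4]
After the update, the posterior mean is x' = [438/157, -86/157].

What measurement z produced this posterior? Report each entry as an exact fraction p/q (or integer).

z = [-2]

x̄ = F·x = [6, 4]
P̄ = F·P·Fᵀ + Q = [40 12; 12 17]
S = H·P̄·Hᵀ + R = [157]
K = P̄·Hᵀ·S⁻¹ = [36/157; 51/157]
x' − x̄ = [-504/157, -714/157] = K·y
y = (KᵀK)⁻¹·Kᵀ·(x' − x̄) = [-14]
z = y + H·x̄ = [-14] + [12] = [-2]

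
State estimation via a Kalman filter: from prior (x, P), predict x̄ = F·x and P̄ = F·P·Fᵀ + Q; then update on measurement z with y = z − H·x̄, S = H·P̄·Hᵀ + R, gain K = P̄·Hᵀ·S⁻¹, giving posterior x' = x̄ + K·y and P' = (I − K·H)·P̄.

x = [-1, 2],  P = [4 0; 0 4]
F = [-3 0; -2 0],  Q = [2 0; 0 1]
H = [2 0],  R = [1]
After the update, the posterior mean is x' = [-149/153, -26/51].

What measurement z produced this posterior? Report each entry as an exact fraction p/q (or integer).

z = [-2]

x̄ = F·x = [3, 2]
P̄ = F·P·Fᵀ + Q = [38 24; 24 17]
S = H·P̄·Hᵀ + R = [153]
K = P̄·Hᵀ·S⁻¹ = [76/153; 16/51]
x' − x̄ = [-608/153, -128/51] = K·y
y = (KᵀK)⁻¹·Kᵀ·(x' − x̄) = [-8]
z = y + H·x̄ = [-8] + [6] = [-2]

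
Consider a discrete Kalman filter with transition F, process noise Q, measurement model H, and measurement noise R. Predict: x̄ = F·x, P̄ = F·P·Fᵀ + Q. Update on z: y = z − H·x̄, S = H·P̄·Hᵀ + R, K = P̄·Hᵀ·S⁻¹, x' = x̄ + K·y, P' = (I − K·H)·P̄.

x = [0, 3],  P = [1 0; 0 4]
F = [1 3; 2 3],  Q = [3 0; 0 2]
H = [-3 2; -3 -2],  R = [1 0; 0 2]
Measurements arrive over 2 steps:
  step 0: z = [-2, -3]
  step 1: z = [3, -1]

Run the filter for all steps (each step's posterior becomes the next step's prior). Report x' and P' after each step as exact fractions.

step 0: x' = [14821/17557, 4965/17557], P' = [1456/17557 746/17557; 746/17557 3228/17557]
step 1: x' = [-14174643/47369159, 49547329/47369159], P' = [3882326/47369159 1930864/47369159; 1930864/47369159 8498670/47369159]

step 0: x̄ = F·x = [9, 9]
step 0: P̄ = F·P·Fᵀ + Q = [40 38; 38 42]
step 0: y = z − H·x̄ = [7, 42]
step 0: S = H·P̄·Hᵀ + R = [73 192; 192 986]
step 0: K = P̄·Hᵀ·S⁻¹ = [-2876/17557 -2930/17557; 4218/17557 -4347/17557]
step 0: x' = x̄ + K·y = [14821/17557, 4965/17557]
step 0: P' = (I − K·H)·P̄ = [1456/17557 746/17557; 746/17557 3228/17557]
step 1: x̄ = F·x = [29716/17557, 44537/17557]
step 1: P̄ = F·P·Fᵀ + Q = [87655/17557 38678/17557; 38678/17557 78942/17557]
step 1: y = z − H·x̄ = [52745/17557, 160665/17557]
step 1: S = H·P̄·Hᵀ + R = [658084/17557 473127/17557; 473127/17557 1603913/17557]
step 1: K = P̄·Hᵀ·S⁻¹ = [-7785250/47369159 -7754353/47369159; 11204748/47369159 -11394966/47369159]
step 1: x' = x̄ + K·y = [-14174643/47369159, 49547329/47369159]
step 1: P' = (I − K·H)·P̄ = [3882326/47369159 1930864/47369159; 1930864/47369159 8498670/47369159]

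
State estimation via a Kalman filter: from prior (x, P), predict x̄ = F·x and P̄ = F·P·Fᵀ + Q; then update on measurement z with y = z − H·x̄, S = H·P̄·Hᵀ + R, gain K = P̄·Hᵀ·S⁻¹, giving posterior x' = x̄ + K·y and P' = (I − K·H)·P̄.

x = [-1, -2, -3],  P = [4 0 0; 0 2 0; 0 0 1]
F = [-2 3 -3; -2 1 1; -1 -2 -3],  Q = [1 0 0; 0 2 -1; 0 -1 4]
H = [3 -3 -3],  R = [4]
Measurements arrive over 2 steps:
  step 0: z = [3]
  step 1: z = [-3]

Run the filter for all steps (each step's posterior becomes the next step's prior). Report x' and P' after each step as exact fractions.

step 0: x̄ = F·x = [5, -3, 14]
step 0: P̄ = F·P·Fᵀ + Q = [44 19 5; 19 21 0; 5 0 25]
step 0: y = z − H·x̄ = [21]
step 0: S = H·P̄·Hᵀ + R = [382]
step 0: K = P̄·Hᵀ·S⁻¹ = [30/191; -3/191; -30/191]
step 0: x' = x̄ + K·y = [1585/191, -636/191, 2044/191]
step 0: P' = (I − K·H)·P̄ = [6604/191 3809/191 2755/191; 3809/191 3993/191 -180/191; 2755/191 -180/191 2975/191]
step 1: x̄ = F·x = [-11210/191, -1762/191, -6445/191]
step 1: P̄ = F·P·Fᵀ + Q = [79911/191 10018/191 45169/191; 10018/191 7150/191 22208/191; 45169/191 22208/191 79721/191]
step 1: y = z − H·x̄ = [8436/191]
step 1: S = H·P̄·Hᵀ + R = [908180/191]
step 1: K = P̄·Hᵀ·S⁻¹ = [2649/32435; -2901/45409; -8514/45409]
step 1: x' = x̄ + K·y = [-1786646/32435, -547034/45409, -1908299/45409]
step 1: P' = (I − K·H)·P̄ = [12541527/32435 501182/6487 2006417/6487; 501182/6487 818630/45409 2693512/45409; 2006417/6487 2693512/45409 11362759/45409]

step 0: x' = [1585/191, -636/191, 2044/191], P' = [6604/191 3809/191 2755/191; 3809/191 3993/191 -180/191; 2755/191 -180/191 2975/191]
step 1: x' = [-1786646/32435, -547034/45409, -1908299/45409], P' = [12541527/32435 501182/6487 2006417/6487; 501182/6487 818630/45409 2693512/45409; 2006417/6487 2693512/45409 11362759/45409]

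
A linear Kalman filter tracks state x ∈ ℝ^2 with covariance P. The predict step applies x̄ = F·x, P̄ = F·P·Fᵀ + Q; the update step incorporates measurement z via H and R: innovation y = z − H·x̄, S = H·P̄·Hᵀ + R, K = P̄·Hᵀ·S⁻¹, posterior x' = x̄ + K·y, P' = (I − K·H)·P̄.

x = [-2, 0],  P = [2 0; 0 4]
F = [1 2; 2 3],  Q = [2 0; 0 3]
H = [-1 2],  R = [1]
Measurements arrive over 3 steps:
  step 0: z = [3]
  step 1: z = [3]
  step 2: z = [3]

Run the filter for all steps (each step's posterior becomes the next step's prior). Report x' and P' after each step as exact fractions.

step 0: x' = [130/97, 206/97], P' = [644/97 340/97; 340/97 203/97]
step 1: x' = [39916/18659, 48408/18659], P' = [107618/18659 57190/18659; 57190/18659 34926/18659]
step 2: x' = [2539552/1059941, 2902588/1059941], P' = [6075832/1059941 3227390/1059941; 3227390/1059941 5915587/3179823]

step 0: x̄ = F·x = [-2, -4]
step 0: P̄ = F·P·Fᵀ + Q = [20 28; 28 47]
step 0: y = z − H·x̄ = [9]
step 0: S = H·P̄·Hᵀ + R = [97]
step 0: K = P̄·Hᵀ·S⁻¹ = [36/97; 66/97]
step 0: x' = x̄ + K·y = [130/97, 206/97]
step 0: P' = (I − K·H)·P̄ = [644/97 340/97; 340/97 203/97]
step 1: x̄ = F·x = [542/97, 878/97]
step 1: P̄ = F·P·Fᵀ + Q = [3010/97 4886/97; 4886/97 8774/97]
step 1: y = z − H·x̄ = [-923/97]
step 1: S = H·P̄·Hᵀ + R = [18659/97]
step 1: K = P̄·Hᵀ·S⁻¹ = [6762/18659; 12662/18659]
step 1: x' = x̄ + K·y = [39916/18659, 48408/18659]
step 1: P' = (I − K·H)·P̄ = [107618/18659 57190/18659; 57190/18659 34926/18659]
step 2: x̄ = F·x = [136732/18659, 225056/18659]
step 2: P̄ = F·P·Fᵀ + Q = [513400/18659 825122/18659; 825122/18659 1487063/18659]
step 2: y = z − H·x̄ = [-257403/18659]
step 2: S = H·P̄·Hᵀ + R = [3179823/18659]
step 2: K = P̄·Hᵀ·S⁻¹ = [378948/1059941; 2149004/3179823]
step 2: x' = x̄ + K·y = [2539552/1059941, 2902588/1059941]
step 2: P' = (I − K·H)·P̄ = [6075832/1059941 3227390/1059941; 3227390/1059941 5915587/3179823]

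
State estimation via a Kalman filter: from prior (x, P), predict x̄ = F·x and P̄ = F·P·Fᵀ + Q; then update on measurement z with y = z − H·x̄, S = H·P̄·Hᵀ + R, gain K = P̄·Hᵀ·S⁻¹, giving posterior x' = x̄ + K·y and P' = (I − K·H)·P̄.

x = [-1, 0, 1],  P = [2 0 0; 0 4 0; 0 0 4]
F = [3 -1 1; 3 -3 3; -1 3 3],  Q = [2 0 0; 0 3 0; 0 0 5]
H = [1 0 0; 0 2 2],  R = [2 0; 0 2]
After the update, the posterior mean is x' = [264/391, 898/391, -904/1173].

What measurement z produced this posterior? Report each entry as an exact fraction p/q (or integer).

z = [1, 3]

x̄ = F·x = [-2, 0, 4]
P̄ = F·P·Fᵀ + Q = [28 42 -6; 42 93 -6; -6 -6 79]
S = H·P̄·Hᵀ + R = [30 72; 72 642]
K = P̄·Hᵀ·S⁻¹ = [1066/1173 4/391; 401/391 61/391; -399/391 401/1173]
x' − x̄ = [1046/391, 898/391, -5596/1173] = K·y
y = (KᵀK)⁻¹·Kᵀ·(x' − x̄) = [3, -5]
z = y + H·x̄ = [3, -5] + [-2, 8] = [1, 3]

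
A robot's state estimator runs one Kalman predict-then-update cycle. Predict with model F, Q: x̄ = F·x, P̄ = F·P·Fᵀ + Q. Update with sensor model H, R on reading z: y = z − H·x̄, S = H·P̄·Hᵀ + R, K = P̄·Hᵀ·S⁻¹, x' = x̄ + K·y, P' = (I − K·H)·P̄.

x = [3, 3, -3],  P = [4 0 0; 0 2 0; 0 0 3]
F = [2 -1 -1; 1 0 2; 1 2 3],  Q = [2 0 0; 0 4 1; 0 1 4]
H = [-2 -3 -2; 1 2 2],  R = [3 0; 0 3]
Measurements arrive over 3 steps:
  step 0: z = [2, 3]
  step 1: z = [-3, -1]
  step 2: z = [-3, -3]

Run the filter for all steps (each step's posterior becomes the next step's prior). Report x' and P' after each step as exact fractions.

step 0: x' = [-133/4482, -6745/2241, 17839/4482], P' = [99391/13446 -18674/6723 -29095/13446; -18674/6723 17816/6723 -7357/6723; -29095/13446 -7357/6723 43885/13446]
step 1: x' = [7847828/5228247, 4070059/5228247, -7525711/5228247], P' = [46545602/5228247 -16486271/5228247 -15017825/5228247; -16486271/5228247 12069776/5228247 -1702489/5228247; -15017825/5228247 -1702489/5228247 14589086/5228247]
step 2: x' = [122358723404/17032244889, -30416523914/17032244889, -53154528560/17032244889], P' = [50843770810/5677414963 -17823580674/5677414963 -16577155711/5677414963; -17823580674/5677414963 12991248914/5677414963 -1794873516/5677414963; -16577155711/5677414963 -1794873516/5677414963 15970181479/5677414963]

step 0: x̄ = F·x = [6, -3, 0]
step 0: P̄ = F·P·Fᵀ + Q = [23 2 -5; 2 20 23; -5 23 43]
step 0: y = z − H·x̄ = [5, 3]
step 0: S = H·P̄·Hᵀ + R = [707 -552; -552 450]
step 0: K = P̄·Hᵀ·S⁻¹ = [-1586/2241 -11165/13446; -154/2241 748/6723; 809/2241 9749/13446]
step 0: x' = x̄ + K·y = [-133/4482, -6745/2241, 17839/4482]
step 0: P' = (I − K·H)·P̄ = [99391/13446 -18674/6723 -29095/13446; -18674/6723 17816/6723 -7357/6723; -29095/13446 -7357/6723 43885/13446]
step 1: x̄ = F·x = [-4615/4482, 35545/4482, 13202/2241]
step 1: P̄ = F·P·Fᵀ + Q = [740317/13446 90503/13446 -94043/6723; 90503/13446 212335/13446 48560/6723; -94043/6723 48560/6723 95069/6723]
step 1: y = z − H·x̄ = [45589/1494, -41255/1494]
step 1: S = H·P̄·Hᵀ + R = [713329/1494 -443489/1494; -443489/1494 308575/1494]
step 1: K = P̄·Hᵀ·S⁻¹ = [-1510749/1742749 -5487530/5228247; 18688/1742749 1416101/5228247; 1988315/5228247 1195041/1742749]
step 1: x' = x̄ + K·y = [7847828/5228247, 4070059/5228247, -7525711/5228247]
step 1: P' = (I − K·H)·P̄ = [46545602/5228247 -16486271/5228247 -15017825/5228247; -16486271/5228247 12069776/5228247 -1702489/5228247; -15017825/5228247 -1702489/5228247 14589086/5228247]
step 2: x̄ = F·x = [19151308/5228247, -2401198/1742749, -6589187/5228247]
step 2: P̄ = F·P·Fᵀ + Q = [345909170/5228247 38750806/5228247 -90851099/5228247; 38750806/5228247 65743634/5228247 24436742/5228247; -90851099/5228247 24436742/5228247 70557566/5228247]
step 2: y = z − H·x̄ = [-12171281/5228247, -2416829/1742749]
step 2: S = H·P̄·Hᵀ + R = [768228725/1742749 -446342292/1742749; -446342292/1742749 297963825/1742749]
step 2: K = P̄·Hᵀ·S⁻¹ = [-5020829392/5677414963 -1632518360/1548385899; 87720546/5677414963 415379102/1548385899; 2199523004/5677414963 1070314565/1548385899]
step 2: x' = x̄ + K·y = [122358723404/17032244889, -30416523914/17032244889, -53154528560/17032244889]
step 2: P' = (I − K·H)·P̄ = [50843770810/5677414963 -17823580674/5677414963 -16577155711/5677414963; -17823580674/5677414963 12991248914/5677414963 -1794873516/5677414963; -16577155711/5677414963 -1794873516/5677414963 15970181479/5677414963]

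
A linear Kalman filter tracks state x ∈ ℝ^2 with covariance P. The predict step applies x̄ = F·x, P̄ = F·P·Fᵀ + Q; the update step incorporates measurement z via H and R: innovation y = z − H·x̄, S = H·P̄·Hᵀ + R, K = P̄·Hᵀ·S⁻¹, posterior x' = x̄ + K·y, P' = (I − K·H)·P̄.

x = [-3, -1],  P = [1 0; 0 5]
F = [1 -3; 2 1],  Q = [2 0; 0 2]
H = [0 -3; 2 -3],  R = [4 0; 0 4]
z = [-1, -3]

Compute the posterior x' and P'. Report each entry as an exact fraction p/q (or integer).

x̄ = F·x = [0, -7]
P̄ = F·P·Fᵀ + Q = [48 -13; -13 11]
y = z − H·x̄ = [-22, -24]
S = H·P̄·Hᵀ + R = [103 177; 177 451]
K = P̄·Hᵀ·S⁻¹ = [-3153/7562 3501/7562; -1110/3781 -59/3781]
x' = x̄ + K·y = [-7329/3781, -631/3781]
P' = (I − K·H)·P̄ = [6654/3781 2102/3781; 2102/3781 1480/3781]

x' = [-7329/3781, -631/3781]
P' = [6654/3781 2102/3781; 2102/3781 1480/3781]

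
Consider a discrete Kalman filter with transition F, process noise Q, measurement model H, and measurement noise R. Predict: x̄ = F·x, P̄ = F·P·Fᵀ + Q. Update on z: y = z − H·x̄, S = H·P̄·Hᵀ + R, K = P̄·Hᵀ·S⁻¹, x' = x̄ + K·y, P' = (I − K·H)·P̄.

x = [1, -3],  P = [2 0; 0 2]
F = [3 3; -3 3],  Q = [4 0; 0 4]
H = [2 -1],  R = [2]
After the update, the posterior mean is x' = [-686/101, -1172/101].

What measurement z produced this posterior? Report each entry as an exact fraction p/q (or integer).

z = [-2]

x̄ = F·x = [-6, -12]
P̄ = F·P·Fᵀ + Q = [40 0; 0 40]
S = H·P̄·Hᵀ + R = [202]
K = P̄·Hᵀ·S⁻¹ = [40/101; -20/101]
x' − x̄ = [-80/101, 40/101] = K·y
y = (KᵀK)⁻¹·Kᵀ·(x' − x̄) = [-2]
z = y + H·x̄ = [-2] + [0] = [-2]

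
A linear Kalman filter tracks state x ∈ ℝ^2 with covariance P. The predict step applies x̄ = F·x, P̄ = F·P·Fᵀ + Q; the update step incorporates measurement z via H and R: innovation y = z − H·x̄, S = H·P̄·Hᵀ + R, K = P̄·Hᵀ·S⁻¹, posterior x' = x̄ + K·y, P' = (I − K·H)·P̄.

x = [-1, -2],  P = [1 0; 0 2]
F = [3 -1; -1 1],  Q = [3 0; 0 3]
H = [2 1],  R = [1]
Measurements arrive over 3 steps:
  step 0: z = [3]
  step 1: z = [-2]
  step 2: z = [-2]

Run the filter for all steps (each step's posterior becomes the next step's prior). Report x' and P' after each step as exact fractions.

step 0: x' = [95/43, -67/43], P' = [73/43 -123/43; -123/43 242/43]
step 1: x' = [-5044/3985, 2746/3985], P' = [8983/3985 -15387/3985; -15387/3985 29558/3985]
step 2: x' = [-554390/471763, 145258/471763], P' = [1095541/471763 -1879773/471763; -1879773/471763 3604706/471763]

step 0: x̄ = F·x = [-1, -1]
step 0: P̄ = F·P·Fᵀ + Q = [14 -5; -5 6]
step 0: y = z − H·x̄ = [6]
step 0: S = H·P̄·Hᵀ + R = [43]
step 0: K = P̄·Hᵀ·S⁻¹ = [23/43; -4/43]
step 0: x' = x̄ + K·y = [95/43, -67/43]
step 0: P' = (I − K·H)·P̄ = [73/43 -123/43; -123/43 242/43]
step 1: x̄ = F·x = [352/43, -162/43]
step 1: P̄ = F·P·Fᵀ + Q = [1766/43 -953/43; -953/43 690/43]
step 1: y = z − H·x̄ = [-628/43]
step 1: S = H·P̄·Hᵀ + R = [3985/43]
step 1: K = P̄·Hᵀ·S⁻¹ = [2579/3985; -1216/3985]
step 1: x' = x̄ + K·y = [-5044/3985, 2746/3985]
step 1: P' = (I − K·H)·P̄ = [8983/3985 -15387/3985; -15387/3985 29558/3985]
step 2: x̄ = F·x = [-17878/3985, 1558/797]
step 2: P̄ = F·P·Fᵀ + Q = [214682/3985 -23611/797; -23611/797 16254/797]
step 2: y = z − H·x̄ = [19996/3985]
step 2: S = H·P̄·Hᵀ + R = [471763/3985]
step 2: K = P̄·Hᵀ·S⁻¹ = [311309/471763; -154840/471763]
step 2: x' = x̄ + K·y = [-554390/471763, 145258/471763]
step 2: P' = (I − K·H)·P̄ = [1095541/471763 -1879773/471763; -1879773/471763 3604706/471763]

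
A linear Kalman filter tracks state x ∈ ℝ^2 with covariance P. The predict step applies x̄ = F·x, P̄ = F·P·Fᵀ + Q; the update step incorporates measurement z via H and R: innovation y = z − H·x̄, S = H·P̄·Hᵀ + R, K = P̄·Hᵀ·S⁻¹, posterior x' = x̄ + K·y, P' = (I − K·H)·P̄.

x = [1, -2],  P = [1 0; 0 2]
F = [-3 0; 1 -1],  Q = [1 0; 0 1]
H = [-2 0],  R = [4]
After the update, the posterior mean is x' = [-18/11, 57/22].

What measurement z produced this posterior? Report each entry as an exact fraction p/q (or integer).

x̄ = F·x = [-3, 3]
P̄ = F·P·Fᵀ + Q = [10 -3; -3 4]
S = H·P̄·Hᵀ + R = [44]
K = P̄·Hᵀ·S⁻¹ = [-5/11; 3/22]
x' − x̄ = [15/11, -9/22] = K·y
y = (KᵀK)⁻¹·Kᵀ·(x' − x̄) = [-3]
z = y + H·x̄ = [-3] + [6] = [3]

z = [3]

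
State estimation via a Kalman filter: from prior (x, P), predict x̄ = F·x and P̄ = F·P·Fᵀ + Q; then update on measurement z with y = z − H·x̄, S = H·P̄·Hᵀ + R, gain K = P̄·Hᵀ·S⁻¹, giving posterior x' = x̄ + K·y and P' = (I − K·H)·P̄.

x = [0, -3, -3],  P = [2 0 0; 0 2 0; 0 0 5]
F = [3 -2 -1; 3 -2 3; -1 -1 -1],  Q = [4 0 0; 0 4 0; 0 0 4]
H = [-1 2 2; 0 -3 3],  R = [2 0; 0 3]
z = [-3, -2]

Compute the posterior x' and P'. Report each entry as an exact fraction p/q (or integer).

x' = [356631/31931, 76583/31931, 57200/31931]
P' = [1022802/31931 254218/31931 251830/31931; 254218/31931 69786/31931 63842/31931; 251830/31931 63842/31931 68476/31931]

x̄ = F·x = [9, -3, 6]
P̄ = F·P·Fᵀ + Q = [35 11 3; 11 75 -17; 3 -17 13]
y = z − H·x̄ = [0, -29]
S = H·P̄·Hᵀ + R = [197 -348; -348 1101]
K = P̄·Hᵀ·S⁻¹ = [-5353/31931 -2388/31931; 6519/31931 -5944/31931; 6403/31931 4634/31931]
x' = x̄ + K·y = [356631/31931, 76583/31931, 57200/31931]
P' = (I − K·H)·P̄ = [1022802/31931 254218/31931 251830/31931; 254218/31931 69786/31931 63842/31931; 251830/31931 63842/31931 68476/31931]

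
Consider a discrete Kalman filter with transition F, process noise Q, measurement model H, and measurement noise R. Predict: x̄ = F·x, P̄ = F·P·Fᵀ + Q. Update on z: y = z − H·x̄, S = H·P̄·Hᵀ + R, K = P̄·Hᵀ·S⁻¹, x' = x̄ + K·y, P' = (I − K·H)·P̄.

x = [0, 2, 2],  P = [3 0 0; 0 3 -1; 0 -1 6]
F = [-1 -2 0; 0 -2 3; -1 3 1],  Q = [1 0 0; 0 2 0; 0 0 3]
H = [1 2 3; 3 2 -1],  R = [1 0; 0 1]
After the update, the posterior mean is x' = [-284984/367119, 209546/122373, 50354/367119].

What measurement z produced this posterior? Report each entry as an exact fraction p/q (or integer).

x̄ = F·x = [-4, 2, 8]
P̄ = F·P·Fᵀ + Q = [16 18 -13; 18 80 -7; -13 -7 33]
S = H·P̄·Hᵀ + R = [544 281; 281 820]
K = P̄·Hᵀ·S⁻¹ = [-16597/367119 49115/367119; 22213/122373 25369/122373; 83206/367119 -67016/367119]
x' − x̄ = [1183492/367119, -35200/122373, -2886598/367119] = K·y
y = (KᵀK)⁻¹·Kᵀ·(x' − x̄) = [-21, 17]
z = y + H·x̄ = [-21, 17] + [24, -16] = [3, 1]

z = [3, 1]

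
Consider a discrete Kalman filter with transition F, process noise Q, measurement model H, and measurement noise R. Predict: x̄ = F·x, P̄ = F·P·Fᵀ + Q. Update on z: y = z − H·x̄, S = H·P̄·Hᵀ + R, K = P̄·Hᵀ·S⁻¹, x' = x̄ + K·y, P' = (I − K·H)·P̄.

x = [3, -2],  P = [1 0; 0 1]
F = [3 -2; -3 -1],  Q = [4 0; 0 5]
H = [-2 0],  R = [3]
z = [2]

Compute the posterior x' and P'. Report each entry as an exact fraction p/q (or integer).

x' = [-29/71, -105/71]
P' = [51/71 -21/71; -21/71 869/71]

x̄ = F·x = [13, -7]
P̄ = F·P·Fᵀ + Q = [17 -7; -7 15]
y = z − H·x̄ = [28]
S = H·P̄·Hᵀ + R = [71]
K = P̄·Hᵀ·S⁻¹ = [-34/71; 14/71]
x' = x̄ + K·y = [-29/71, -105/71]
P' = (I − K·H)·P̄ = [51/71 -21/71; -21/71 869/71]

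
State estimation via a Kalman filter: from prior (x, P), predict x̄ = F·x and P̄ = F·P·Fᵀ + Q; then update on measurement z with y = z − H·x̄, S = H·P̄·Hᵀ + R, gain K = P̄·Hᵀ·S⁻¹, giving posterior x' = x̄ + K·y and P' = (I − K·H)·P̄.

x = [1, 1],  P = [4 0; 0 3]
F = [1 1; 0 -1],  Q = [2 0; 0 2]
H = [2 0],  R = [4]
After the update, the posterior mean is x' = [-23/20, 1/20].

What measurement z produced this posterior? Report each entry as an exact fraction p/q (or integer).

x̄ = F·x = [2, -1]
P̄ = F·P·Fᵀ + Q = [9 -3; -3 5]
S = H·P̄·Hᵀ + R = [40]
K = P̄·Hᵀ·S⁻¹ = [9/20; -3/20]
x' − x̄ = [-63/20, 21/20] = K·y
y = (KᵀK)⁻¹·Kᵀ·(x' − x̄) = [-7]
z = y + H·x̄ = [-7] + [4] = [-3]

z = [-3]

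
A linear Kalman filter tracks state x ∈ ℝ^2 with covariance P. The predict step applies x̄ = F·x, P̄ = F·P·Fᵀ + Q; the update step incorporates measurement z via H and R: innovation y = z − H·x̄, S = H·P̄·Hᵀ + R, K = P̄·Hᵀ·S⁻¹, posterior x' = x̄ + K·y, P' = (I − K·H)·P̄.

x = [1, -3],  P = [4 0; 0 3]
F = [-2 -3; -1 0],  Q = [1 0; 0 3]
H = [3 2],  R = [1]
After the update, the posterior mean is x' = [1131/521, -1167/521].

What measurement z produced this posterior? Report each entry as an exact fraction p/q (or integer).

z = [2]

x̄ = F·x = [7, -1]
P̄ = F·P·Fᵀ + Q = [44 8; 8 7]
S = H·P̄·Hᵀ + R = [521]
K = P̄·Hᵀ·S⁻¹ = [148/521; 38/521]
x' − x̄ = [-2516/521, -646/521] = K·y
y = (KᵀK)⁻¹·Kᵀ·(x' − x̄) = [-17]
z = y + H·x̄ = [-17] + [19] = [2]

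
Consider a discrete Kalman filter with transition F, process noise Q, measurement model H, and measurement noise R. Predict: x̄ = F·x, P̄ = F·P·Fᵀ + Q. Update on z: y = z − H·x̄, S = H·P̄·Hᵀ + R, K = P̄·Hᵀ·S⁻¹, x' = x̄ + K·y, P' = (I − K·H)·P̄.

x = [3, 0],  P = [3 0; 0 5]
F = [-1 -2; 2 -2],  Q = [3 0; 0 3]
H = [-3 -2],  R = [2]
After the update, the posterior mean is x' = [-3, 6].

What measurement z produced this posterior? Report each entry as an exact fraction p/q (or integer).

x̄ = F·x = [-3, 6]
P̄ = F·P·Fᵀ + Q = [26 14; 14 35]
S = H·P̄·Hᵀ + R = [544]
K = P̄·Hᵀ·S⁻¹ = [-53/272; -7/34]
x' − x̄ = [0, 0] = K·y
y = (KᵀK)⁻¹·Kᵀ·(x' − x̄) = [0]
z = y + H·x̄ = [0] + [-3] = [-3]

z = [-3]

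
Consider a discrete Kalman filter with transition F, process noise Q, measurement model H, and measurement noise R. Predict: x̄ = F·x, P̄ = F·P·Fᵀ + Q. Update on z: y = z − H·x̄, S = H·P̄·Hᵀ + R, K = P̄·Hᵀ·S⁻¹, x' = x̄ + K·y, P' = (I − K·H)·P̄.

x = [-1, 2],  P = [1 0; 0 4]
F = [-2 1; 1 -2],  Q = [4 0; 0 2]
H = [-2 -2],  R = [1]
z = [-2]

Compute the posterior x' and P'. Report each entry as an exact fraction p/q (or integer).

x' = [196/45, -17/5]
P' = [524/45 -58/5; -58/5 59/5]

x̄ = F·x = [4, -5]
P̄ = F·P·Fᵀ + Q = [12 -10; -10 19]
y = z − H·x̄ = [-4]
S = H·P̄·Hᵀ + R = [45]
K = P̄·Hᵀ·S⁻¹ = [-4/45; -2/5]
x' = x̄ + K·y = [196/45, -17/5]
P' = (I − K·H)·P̄ = [524/45 -58/5; -58/5 59/5]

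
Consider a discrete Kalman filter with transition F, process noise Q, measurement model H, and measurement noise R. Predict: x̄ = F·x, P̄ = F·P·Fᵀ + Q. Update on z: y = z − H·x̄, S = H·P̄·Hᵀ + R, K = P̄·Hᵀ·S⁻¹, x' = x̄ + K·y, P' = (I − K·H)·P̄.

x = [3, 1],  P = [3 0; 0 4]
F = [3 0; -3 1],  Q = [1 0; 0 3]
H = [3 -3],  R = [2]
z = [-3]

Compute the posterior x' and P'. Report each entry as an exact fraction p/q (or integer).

x̄ = F·x = [9, -8]
P̄ = F·P·Fᵀ + Q = [28 -27; -27 34]
y = z − H·x̄ = [-54]
S = H·P̄·Hᵀ + R = [1046]
K = P̄·Hᵀ·S⁻¹ = [165/1046; -183/1046]
x' = x̄ + K·y = [252/523, 757/523]
P' = (I − K·H)·P̄ = [2063/1046 1953/1046; 1953/1046 2075/1046]

x' = [252/523, 757/523]
P' = [2063/1046 1953/1046; 1953/1046 2075/1046]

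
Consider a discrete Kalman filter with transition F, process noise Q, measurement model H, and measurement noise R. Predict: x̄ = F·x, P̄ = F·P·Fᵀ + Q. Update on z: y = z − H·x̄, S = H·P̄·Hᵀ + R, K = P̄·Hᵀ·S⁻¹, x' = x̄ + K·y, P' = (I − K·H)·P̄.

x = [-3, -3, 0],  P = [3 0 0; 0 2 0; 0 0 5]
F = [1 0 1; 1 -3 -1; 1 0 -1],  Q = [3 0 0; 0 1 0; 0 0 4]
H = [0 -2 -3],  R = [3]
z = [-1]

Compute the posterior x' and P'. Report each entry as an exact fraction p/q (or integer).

x' = [-185/63, 578/105, -1049/315]
P' = [673/63 10/21 -22/63; 10/21 269/35 -512/105; -22/63 -512/105 1076/315]

x̄ = F·x = [-3, 6, -3]
P̄ = F·P·Fᵀ + Q = [11 -2 -2; -2 27 8; -2 8 12]
y = z − H·x̄ = [2]
S = H·P̄·Hᵀ + R = [315]
K = P̄·Hᵀ·S⁻¹ = [2/63; -26/105; -52/315]
x' = x̄ + K·y = [-185/63, 578/105, -1049/315]
P' = (I − K·H)·P̄ = [673/63 10/21 -22/63; 10/21 269/35 -512/105; -22/63 -512/105 1076/315]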